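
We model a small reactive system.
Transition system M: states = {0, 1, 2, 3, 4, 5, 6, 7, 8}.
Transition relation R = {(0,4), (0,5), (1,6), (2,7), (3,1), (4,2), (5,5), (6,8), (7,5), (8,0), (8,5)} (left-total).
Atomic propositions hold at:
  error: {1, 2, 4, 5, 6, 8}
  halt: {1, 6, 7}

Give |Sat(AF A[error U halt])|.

6

A[error U halt]: least fixpoint, start Z0 = Sat(halt) = {1, 6, 7}, add states in Sat(error) with every successor in Z. Z1 = {1, 2, 6, 7}; Z2 = {1, 2, 4, 6, 7}; fixed.
Sat(A[error U halt]) = {1, 2, 4, 6, 7}
AF A[error U halt]: least fixpoint, start Z0 = {1, 2, 4, 6, 7}, add states with every successor in Z. Z1 = {1, 2, 3, 4, 6, 7}; fixed.
Sat(AF A[error U halt]) = {1, 2, 3, 4, 6, 7}
|Sat(AF A[error U halt])| = |{1, 2, 3, 4, 6, 7}| = 6.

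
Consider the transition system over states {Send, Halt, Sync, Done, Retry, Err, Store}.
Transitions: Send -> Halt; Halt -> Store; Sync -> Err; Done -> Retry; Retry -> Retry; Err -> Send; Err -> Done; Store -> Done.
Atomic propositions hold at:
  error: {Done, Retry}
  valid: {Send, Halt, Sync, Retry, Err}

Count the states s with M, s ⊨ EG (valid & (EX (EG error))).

1

EG error: greatest fixpoint, start Z0 = {Done, Retry}, keep only states in Sat with some successor in Z. Already a fixed point.
Sat(EG error) = {Done, Retry}
Sat(EX (EG error)) = {s : some successor in {Done, Retry}} = {Done, Retry, Err, Store}
Sat(valid & (EX (EG error))) = {Retry, Err}
EG (valid & (EX (EG error))): greatest fixpoint, start Z0 = {Retry, Err}, keep only states in Sat with some successor in Z. Z1 = {Retry}; fixed.
Sat(EG (valid & (EX (EG error)))) = {Retry}
|Sat(EG (valid & (EX (EG error))))| = |{Retry}| = 1.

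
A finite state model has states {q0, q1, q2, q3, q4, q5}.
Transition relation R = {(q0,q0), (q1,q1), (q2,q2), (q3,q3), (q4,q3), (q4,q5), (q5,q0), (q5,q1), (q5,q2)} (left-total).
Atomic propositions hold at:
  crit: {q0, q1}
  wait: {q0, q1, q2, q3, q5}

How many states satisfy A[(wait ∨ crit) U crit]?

2

Sat(wait ∨ crit) = {q0, q1, q2, q3, q5}
A[(wait ∨ crit) U crit]: least fixpoint, start Z0 = Sat(crit) = {q0, q1}, add states in Sat(wait ∨ crit) with every successor in Z. Already a fixed point.
Sat(A[(wait ∨ crit) U crit]) = {q0, q1}
|Sat(A[(wait ∨ crit) U crit])| = |{q0, q1}| = 2.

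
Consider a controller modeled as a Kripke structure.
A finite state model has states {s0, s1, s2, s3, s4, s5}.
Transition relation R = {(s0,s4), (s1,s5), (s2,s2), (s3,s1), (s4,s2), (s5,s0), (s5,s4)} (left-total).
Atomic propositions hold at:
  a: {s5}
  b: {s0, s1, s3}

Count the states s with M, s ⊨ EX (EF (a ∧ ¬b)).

2

Sat(¬b) = {s2, s4, s5}
Sat(a ∧ ¬b) = {s5}
EF (a ∧ ¬b): least fixpoint, start Z0 = {s5}, add states with some successor in Z. Z1 = {s1, s5}; Z2 = {s1, s3, s5}; fixed.
Sat(EF (a ∧ ¬b)) = {s1, s3, s5}
Sat(EX (EF (a ∧ ¬b))) = {s : some successor in {s1, s3, s5}} = {s1, s3}
|Sat(EX (EF (a ∧ ¬b)))| = |{s1, s3}| = 2.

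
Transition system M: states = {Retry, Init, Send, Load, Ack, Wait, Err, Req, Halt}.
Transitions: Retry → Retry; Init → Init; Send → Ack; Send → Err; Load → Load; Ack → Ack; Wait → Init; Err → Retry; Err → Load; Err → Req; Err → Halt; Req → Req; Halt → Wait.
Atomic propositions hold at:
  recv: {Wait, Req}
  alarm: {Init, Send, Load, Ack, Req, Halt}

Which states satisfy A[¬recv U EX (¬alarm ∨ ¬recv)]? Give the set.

{Retry, Init, Send, Load, Ack, Wait, Err, Halt}

Sat(¬recv) = {Retry, Init, Send, Load, Ack, Err, Halt}
Sat(¬alarm) = {Retry, Wait, Err}
Sat(¬alarm ∨ ¬recv) = {Retry, Init, Send, Load, Ack, Wait, Err, Halt}
Sat(EX (¬alarm ∨ ¬recv)) = {s : some successor in {Retry, Init, Send, Load, Ack, Wait, Err, Halt}} = {Retry, Init, Send, Load, Ack, Wait, Err, Halt}
A[¬recv U EX (¬alarm ∨ ¬recv)]: least fixpoint, start Z0 = Sat(EX (¬alarm ∨ ¬recv)) = {Retry, Init, Send, Load, Ack, Wait, Err, Halt}, add states in Sat(¬recv) with every successor in Z. Already a fixed point.
Sat(A[¬recv U EX (¬alarm ∨ ¬recv)]) = {Retry, Init, Send, Load, Ack, Wait, Err, Halt}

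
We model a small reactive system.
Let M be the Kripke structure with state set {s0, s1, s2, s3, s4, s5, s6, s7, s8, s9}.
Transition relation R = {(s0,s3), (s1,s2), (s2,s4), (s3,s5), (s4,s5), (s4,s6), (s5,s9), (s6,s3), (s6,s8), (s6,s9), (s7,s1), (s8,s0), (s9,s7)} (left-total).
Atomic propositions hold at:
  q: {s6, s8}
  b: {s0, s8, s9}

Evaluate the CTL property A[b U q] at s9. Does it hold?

No

A[b U q]: least fixpoint, start Z0 = Sat(q) = {s6, s8}, add states in Sat(b) with every successor in Z. Already a fixed point.
Sat(A[b U q]) = {s6, s8}
s9 ∉ Sat(A[b U q]) = {s6, s8}, so the formula does not hold at s9.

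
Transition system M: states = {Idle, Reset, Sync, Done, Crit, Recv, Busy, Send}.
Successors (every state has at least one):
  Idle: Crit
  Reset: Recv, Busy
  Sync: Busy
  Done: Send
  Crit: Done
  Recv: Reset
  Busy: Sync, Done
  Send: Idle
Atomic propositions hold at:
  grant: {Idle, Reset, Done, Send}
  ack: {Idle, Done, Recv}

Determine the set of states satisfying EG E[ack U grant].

{Reset, Recv}

E[ack U grant]: least fixpoint, start Z0 = Sat(grant) = {Idle, Reset, Done, Send}, add states in Sat(ack) with some successor in Z. Z1 = {Idle, Reset, Done, Recv, Send}; fixed.
Sat(E[ack U grant]) = {Idle, Reset, Done, Recv, Send}
EG E[ack U grant]: greatest fixpoint, start Z0 = {Idle, Reset, Done, Recv, Send}, keep only states in Sat with some successor in Z. Z1 = {Reset, Done, Recv, Send}; Z2 = {Reset, Done, Recv}; Z3 = {Reset, Recv}; fixed.
Sat(EG E[ack U grant]) = {Reset, Recv}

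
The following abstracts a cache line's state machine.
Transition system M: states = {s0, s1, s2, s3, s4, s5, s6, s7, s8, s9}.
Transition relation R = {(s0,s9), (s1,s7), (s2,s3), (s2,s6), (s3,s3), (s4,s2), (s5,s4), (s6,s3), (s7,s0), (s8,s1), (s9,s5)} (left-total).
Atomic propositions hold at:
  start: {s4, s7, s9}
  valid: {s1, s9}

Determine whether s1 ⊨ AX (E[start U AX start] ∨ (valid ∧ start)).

Yes

Sat(AX start) = {s : every successor in {s4, s7, s9}} = {s0, s1, s5}
E[start U AX start]: least fixpoint, start Z0 = Sat(AX start) = {s0, s1, s5}, add states in Sat(start) with some successor in Z. Z1 = {s0, s1, s5, s7, s9}; fixed.
Sat(E[start U AX start]) = {s0, s1, s5, s7, s9}
Sat(valid ∧ start) = {s9}
Sat(E[start U AX start] ∨ (valid ∧ start)) = {s0, s1, s5, s7, s9}
Sat(AX (E[start U AX start] ∨ (valid ∧ start))) = {s : every successor in {s0, s1, s5, s7, s9}} = {s0, s1, s7, s8, s9}
s1 ∈ Sat(AX (E[start U AX start] ∨ (valid ∧ start))) = {s0, s1, s7, s8, s9}, so the formula holds at s1.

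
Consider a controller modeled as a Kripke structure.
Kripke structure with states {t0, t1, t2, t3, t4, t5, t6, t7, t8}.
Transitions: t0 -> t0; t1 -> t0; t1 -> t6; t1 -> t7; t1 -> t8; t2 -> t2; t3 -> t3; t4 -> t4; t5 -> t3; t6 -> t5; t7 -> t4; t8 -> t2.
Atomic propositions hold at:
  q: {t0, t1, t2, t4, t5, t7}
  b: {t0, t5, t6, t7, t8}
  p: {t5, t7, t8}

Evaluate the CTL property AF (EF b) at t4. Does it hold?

No

EF b: least fixpoint, start Z0 = {t0, t5, t6, t7, t8}, add states with some successor in Z. Z1 = {t0, t1, t5, t6, t7, t8}; fixed.
Sat(EF b) = {t0, t1, t5, t6, t7, t8}
AF (EF b): least fixpoint, start Z0 = {t0, t1, t5, t6, t7, t8}, add states with every successor in Z. Already a fixed point.
Sat(AF (EF b)) = {t0, t1, t5, t6, t7, t8}
t4 ∉ Sat(AF (EF b)) = {t0, t1, t5, t6, t7, t8}, so the formula does not hold at t4.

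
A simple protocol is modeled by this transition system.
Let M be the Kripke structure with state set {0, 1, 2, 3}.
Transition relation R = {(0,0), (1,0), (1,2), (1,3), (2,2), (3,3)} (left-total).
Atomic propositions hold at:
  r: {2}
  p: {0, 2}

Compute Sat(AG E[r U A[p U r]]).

{2}

A[p U r]: least fixpoint, start Z0 = Sat(r) = {2}, add states in Sat(p) with every successor in Z. Already a fixed point.
Sat(A[p U r]) = {2}
E[r U A[p U r]]: least fixpoint, start Z0 = Sat(A[p U r]) = {2}, add states in Sat(r) with some successor in Z. Already a fixed point.
Sat(E[r U A[p U r]]) = {2}
AG E[r U A[p U r]]: greatest fixpoint, start Z0 = {2}, keep only states in Sat with every successor in Z. Already a fixed point.
Sat(AG E[r U A[p U r]]) = {2}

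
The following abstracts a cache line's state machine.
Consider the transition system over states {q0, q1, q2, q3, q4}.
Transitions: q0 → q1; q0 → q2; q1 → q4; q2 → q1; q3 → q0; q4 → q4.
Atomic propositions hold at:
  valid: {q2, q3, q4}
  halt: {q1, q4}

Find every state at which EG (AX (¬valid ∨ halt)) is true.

Sat(¬valid) = {q0, q1}
Sat(¬valid ∨ halt) = {q0, q1, q4}
Sat(AX (¬valid ∨ halt)) = {s : every successor in {q0, q1, q4}} = {q1, q2, q3, q4}
EG (AX (¬valid ∨ halt)): greatest fixpoint, start Z0 = {q1, q2, q3, q4}, keep only states in Sat with some successor in Z. Z1 = {q1, q2, q4}; fixed.
Sat(EG (AX (¬valid ∨ halt))) = {q1, q2, q4}

{q1, q2, q4}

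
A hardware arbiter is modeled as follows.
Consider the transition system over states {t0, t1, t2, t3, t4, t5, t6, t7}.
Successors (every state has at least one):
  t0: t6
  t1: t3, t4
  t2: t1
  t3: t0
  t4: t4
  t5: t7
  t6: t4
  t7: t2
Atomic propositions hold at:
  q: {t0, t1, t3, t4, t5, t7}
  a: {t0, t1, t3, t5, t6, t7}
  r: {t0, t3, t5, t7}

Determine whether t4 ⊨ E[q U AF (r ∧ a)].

Sat(r ∧ a) = {t0, t3, t5, t7}
AF (r ∧ a): least fixpoint, start Z0 = {t0, t3, t5, t7}, add states with every successor in Z. Already a fixed point.
Sat(AF (r ∧ a)) = {t0, t3, t5, t7}
E[q U AF (r ∧ a)]: least fixpoint, start Z0 = Sat(AF (r ∧ a)) = {t0, t3, t5, t7}, add states in Sat(q) with some successor in Z. Z1 = {t0, t1, t3, t5, t7}; fixed.
Sat(E[q U AF (r ∧ a)]) = {t0, t1, t3, t5, t7}
t4 ∉ Sat(E[q U AF (r ∧ a)]) = {t0, t1, t3, t5, t7}, so the formula does not hold at t4.

No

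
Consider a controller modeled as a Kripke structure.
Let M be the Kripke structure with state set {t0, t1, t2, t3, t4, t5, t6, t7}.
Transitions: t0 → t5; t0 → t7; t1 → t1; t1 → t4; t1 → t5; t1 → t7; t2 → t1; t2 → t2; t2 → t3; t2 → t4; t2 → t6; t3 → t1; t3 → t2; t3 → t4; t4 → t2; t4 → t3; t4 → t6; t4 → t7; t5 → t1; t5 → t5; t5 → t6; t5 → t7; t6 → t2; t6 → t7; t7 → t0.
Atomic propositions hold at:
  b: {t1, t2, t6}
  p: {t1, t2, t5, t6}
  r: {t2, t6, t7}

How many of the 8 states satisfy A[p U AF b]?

AF b: least fixpoint, start Z0 = {t1, t2, t6}, add states with every successor in Z. Already a fixed point.
Sat(AF b) = {t1, t2, t6}
A[p U AF b]: least fixpoint, start Z0 = Sat(AF b) = {t1, t2, t6}, add states in Sat(p) with every successor in Z. Already a fixed point.
Sat(A[p U AF b]) = {t1, t2, t6}
|Sat(A[p U AF b])| = |{t1, t2, t6}| = 3.

3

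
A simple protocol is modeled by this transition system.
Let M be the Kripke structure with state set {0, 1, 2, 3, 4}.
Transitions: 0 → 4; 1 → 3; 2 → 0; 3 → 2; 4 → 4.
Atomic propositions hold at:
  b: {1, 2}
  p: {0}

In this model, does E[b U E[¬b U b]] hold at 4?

Sat(¬b) = {0, 3, 4}
E[¬b U b]: least fixpoint, start Z0 = Sat(b) = {1, 2}, add states in Sat(¬b) with some successor in Z. Z1 = {1, 2, 3}; fixed.
Sat(E[¬b U b]) = {1, 2, 3}
E[b U E[¬b U b]]: least fixpoint, start Z0 = Sat(E[¬b U b]) = {1, 2, 3}, add states in Sat(b) with some successor in Z. Already a fixed point.
Sat(E[b U E[¬b U b]]) = {1, 2, 3}
4 ∉ Sat(E[b U E[¬b U b]]) = {1, 2, 3}, so the formula does not hold at 4.

No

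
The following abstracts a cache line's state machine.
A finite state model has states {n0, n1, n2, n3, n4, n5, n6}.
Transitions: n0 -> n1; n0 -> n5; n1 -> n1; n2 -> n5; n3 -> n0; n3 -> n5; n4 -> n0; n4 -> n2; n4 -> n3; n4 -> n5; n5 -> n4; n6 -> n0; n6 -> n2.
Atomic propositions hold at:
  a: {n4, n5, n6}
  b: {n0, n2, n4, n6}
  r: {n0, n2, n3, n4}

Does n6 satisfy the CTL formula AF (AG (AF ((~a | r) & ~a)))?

Sat(~a) = {n0, n1, n2, n3}
Sat(~a | r) = {n0, n1, n2, n3, n4}
Sat((~a | r) & ~a) = {n0, n1, n2, n3}
AF ((~a | r) & ~a): least fixpoint, start Z0 = {n0, n1, n2, n3}, add states with every successor in Z. Z1 = {n0, n1, n2, n3, n6}; fixed.
Sat(AF ((~a | r) & ~a)) = {n0, n1, n2, n3, n6}
AG (AF ((~a | r) & ~a)): greatest fixpoint, start Z0 = {n0, n1, n2, n3, n6}, keep only states in Sat with every successor in Z. Z1 = {n1, n6}; Z2 = {n1}; fixed.
Sat(AG (AF ((~a | r) & ~a))) = {n1}
AF (AG (AF ((~a | r) & ~a))): least fixpoint, start Z0 = {n1}, add states with every successor in Z. Already a fixed point.
Sat(AF (AG (AF ((~a | r) & ~a)))) = {n1}
n6 ∉ Sat(AF (AG (AF ((~a | r) & ~a)))) = {n1}, so the formula does not hold at n6.

No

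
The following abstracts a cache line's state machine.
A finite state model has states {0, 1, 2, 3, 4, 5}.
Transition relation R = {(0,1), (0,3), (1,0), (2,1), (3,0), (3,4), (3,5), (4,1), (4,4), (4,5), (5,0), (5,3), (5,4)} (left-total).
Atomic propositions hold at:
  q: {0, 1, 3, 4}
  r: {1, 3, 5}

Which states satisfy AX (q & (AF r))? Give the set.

AF r: least fixpoint, start Z0 = {1, 3, 5}, add states with every successor in Z. Z1 = {0, 1, 2, 3, 5}; fixed.
Sat(AF r) = {0, 1, 2, 3, 5}
Sat(q & (AF r)) = {0, 1, 3}
Sat(AX (q & (AF r))) = {s : every successor in {0, 1, 3}} = {0, 1, 2}

{0, 1, 2}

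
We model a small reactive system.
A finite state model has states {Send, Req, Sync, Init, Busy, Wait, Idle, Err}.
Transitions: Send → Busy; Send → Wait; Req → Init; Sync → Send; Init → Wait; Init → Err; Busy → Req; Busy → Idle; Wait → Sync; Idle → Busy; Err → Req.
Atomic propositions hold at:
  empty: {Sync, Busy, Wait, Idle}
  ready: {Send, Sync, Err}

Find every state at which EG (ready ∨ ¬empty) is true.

Sat(¬empty) = {Send, Req, Init, Err}
Sat(ready ∨ ¬empty) = {Send, Req, Sync, Init, Err}
EG (ready ∨ ¬empty): greatest fixpoint, start Z0 = {Send, Req, Sync, Init, Err}, keep only states in Sat with some successor in Z. Z1 = {Req, Sync, Init, Err}; Z2 = {Req, Init, Err}; fixed.
Sat(EG (ready ∨ ¬empty)) = {Req, Init, Err}

{Req, Init, Err}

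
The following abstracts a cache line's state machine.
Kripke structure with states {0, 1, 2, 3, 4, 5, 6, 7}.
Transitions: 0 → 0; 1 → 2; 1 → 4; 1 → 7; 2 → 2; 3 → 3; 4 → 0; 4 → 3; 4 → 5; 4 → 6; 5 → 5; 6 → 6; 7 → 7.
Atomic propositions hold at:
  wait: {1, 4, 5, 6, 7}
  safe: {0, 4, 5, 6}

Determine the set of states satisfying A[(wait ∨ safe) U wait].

Sat(wait ∨ safe) = {0, 1, 4, 5, 6, 7}
A[(wait ∨ safe) U wait]: least fixpoint, start Z0 = Sat(wait) = {1, 4, 5, 6, 7}, add states in Sat(wait ∨ safe) with every successor in Z. Already a fixed point.
Sat(A[(wait ∨ safe) U wait]) = {1, 4, 5, 6, 7}

{1, 4, 5, 6, 7}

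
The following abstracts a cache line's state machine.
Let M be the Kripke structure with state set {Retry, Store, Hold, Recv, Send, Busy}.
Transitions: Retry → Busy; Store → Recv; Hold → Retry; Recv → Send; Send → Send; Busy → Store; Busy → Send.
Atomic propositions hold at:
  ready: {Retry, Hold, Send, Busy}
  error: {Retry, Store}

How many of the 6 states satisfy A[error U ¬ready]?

2

Sat(¬ready) = {Store, Recv}
A[error U ¬ready]: least fixpoint, start Z0 = Sat(¬ready) = {Store, Recv}, add states in Sat(error) with every successor in Z. Already a fixed point.
Sat(A[error U ¬ready]) = {Store, Recv}
|Sat(A[error U ¬ready])| = |{Store, Recv}| = 2.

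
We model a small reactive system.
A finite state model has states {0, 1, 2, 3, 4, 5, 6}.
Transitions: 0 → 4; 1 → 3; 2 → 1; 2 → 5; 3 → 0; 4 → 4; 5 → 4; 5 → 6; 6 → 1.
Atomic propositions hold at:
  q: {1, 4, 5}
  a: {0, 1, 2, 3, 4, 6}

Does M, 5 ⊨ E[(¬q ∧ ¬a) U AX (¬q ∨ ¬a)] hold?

Sat(¬q) = {0, 2, 3, 6}
Sat(¬a) = {5}
Sat(¬q ∧ ¬a) = ∅
Sat(¬q ∨ ¬a) = {0, 2, 3, 5, 6}
Sat(AX (¬q ∨ ¬a)) = {s : every successor in {0, 2, 3, 5, 6}} = {1, 3}
E[(¬q ∧ ¬a) U AX (¬q ∨ ¬a)]: least fixpoint, start Z0 = Sat(AX (¬q ∨ ¬a)) = {1, 3}, add states in Sat(¬q ∧ ¬a) with some successor in Z. Already a fixed point.
Sat(E[(¬q ∧ ¬a) U AX (¬q ∨ ¬a)]) = {1, 3}
5 ∉ Sat(E[(¬q ∧ ¬a) U AX (¬q ∨ ¬a)]) = {1, 3}, so the formula does not hold at 5.

No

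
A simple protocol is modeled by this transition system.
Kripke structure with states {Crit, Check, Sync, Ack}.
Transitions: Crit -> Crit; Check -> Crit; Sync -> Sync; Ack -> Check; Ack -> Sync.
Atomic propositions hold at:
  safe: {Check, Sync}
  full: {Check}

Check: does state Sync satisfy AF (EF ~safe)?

Sat(~safe) = {Crit, Ack}
EF ~safe: least fixpoint, start Z0 = {Crit, Ack}, add states with some successor in Z. Z1 = {Crit, Check, Ack}; fixed.
Sat(EF ~safe) = {Crit, Check, Ack}
AF (EF ~safe): least fixpoint, start Z0 = {Crit, Check, Ack}, add states with every successor in Z. Already a fixed point.
Sat(AF (EF ~safe)) = {Crit, Check, Ack}
Sync ∉ Sat(AF (EF ~safe)) = {Crit, Check, Ack}, so the formula does not hold at Sync.

No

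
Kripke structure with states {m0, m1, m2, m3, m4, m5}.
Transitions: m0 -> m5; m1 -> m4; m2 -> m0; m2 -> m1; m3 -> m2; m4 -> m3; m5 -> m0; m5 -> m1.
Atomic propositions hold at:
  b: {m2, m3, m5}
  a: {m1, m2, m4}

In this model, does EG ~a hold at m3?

Sat(~a) = {m0, m3, m5}
EG ~a: greatest fixpoint, start Z0 = {m0, m3, m5}, keep only states in Sat with some successor in Z. Z1 = {m0, m5}; fixed.
Sat(EG ~a) = {m0, m5}
m3 ∉ Sat(EG ~a) = {m0, m5}, so the formula does not hold at m3.

No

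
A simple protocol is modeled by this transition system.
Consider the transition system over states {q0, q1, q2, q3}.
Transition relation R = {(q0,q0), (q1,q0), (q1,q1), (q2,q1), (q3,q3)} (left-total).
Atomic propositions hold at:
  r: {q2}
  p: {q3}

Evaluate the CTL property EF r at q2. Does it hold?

EF r: least fixpoint, start Z0 = {q2}, add states with some successor in Z. Already a fixed point.
Sat(EF r) = {q2}
q2 ∈ Sat(EF r) = {q2}, so the formula holds at q2.

Yes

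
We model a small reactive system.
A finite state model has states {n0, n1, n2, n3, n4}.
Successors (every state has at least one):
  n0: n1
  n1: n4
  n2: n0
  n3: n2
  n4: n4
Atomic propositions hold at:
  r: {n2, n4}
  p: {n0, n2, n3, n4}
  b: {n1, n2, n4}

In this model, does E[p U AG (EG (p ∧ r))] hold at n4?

Yes

Sat(p ∧ r) = {n2, n4}
EG (p ∧ r): greatest fixpoint, start Z0 = {n2, n4}, keep only states in Sat with some successor in Z. Z1 = {n4}; fixed.
Sat(EG (p ∧ r)) = {n4}
AG (EG (p ∧ r)): greatest fixpoint, start Z0 = {n4}, keep only states in Sat with every successor in Z. Already a fixed point.
Sat(AG (EG (p ∧ r))) = {n4}
E[p U AG (EG (p ∧ r))]: least fixpoint, start Z0 = Sat(AG (EG (p ∧ r))) = {n4}, add states in Sat(p) with some successor in Z. Already a fixed point.
Sat(E[p U AG (EG (p ∧ r))]) = {n4}
n4 ∈ Sat(E[p U AG (EG (p ∧ r))]) = {n4}, so the formula holds at n4.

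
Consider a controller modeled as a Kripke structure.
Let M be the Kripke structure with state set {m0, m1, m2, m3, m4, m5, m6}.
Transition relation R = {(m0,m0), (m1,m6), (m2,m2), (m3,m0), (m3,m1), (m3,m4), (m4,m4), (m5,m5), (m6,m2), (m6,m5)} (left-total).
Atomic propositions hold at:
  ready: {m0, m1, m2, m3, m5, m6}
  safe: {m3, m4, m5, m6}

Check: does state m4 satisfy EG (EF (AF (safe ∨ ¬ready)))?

Yes

Sat(¬ready) = {m4}
Sat(safe ∨ ¬ready) = {m3, m4, m5, m6}
AF (safe ∨ ¬ready): least fixpoint, start Z0 = {m3, m4, m5, m6}, add states with every successor in Z. Z1 = {m1, m3, m4, m5, m6}; fixed.
Sat(AF (safe ∨ ¬ready)) = {m1, m3, m4, m5, m6}
EF (AF (safe ∨ ¬ready)): least fixpoint, start Z0 = {m1, m3, m4, m5, m6}, add states with some successor in Z. Already a fixed point.
Sat(EF (AF (safe ∨ ¬ready))) = {m1, m3, m4, m5, m6}
EG (EF (AF (safe ∨ ¬ready))): greatest fixpoint, start Z0 = {m1, m3, m4, m5, m6}, keep only states in Sat with some successor in Z. Already a fixed point.
Sat(EG (EF (AF (safe ∨ ¬ready)))) = {m1, m3, m4, m5, m6}
m4 ∈ Sat(EG (EF (AF (safe ∨ ¬ready)))) = {m1, m3, m4, m5, m6}, so the formula holds at m4.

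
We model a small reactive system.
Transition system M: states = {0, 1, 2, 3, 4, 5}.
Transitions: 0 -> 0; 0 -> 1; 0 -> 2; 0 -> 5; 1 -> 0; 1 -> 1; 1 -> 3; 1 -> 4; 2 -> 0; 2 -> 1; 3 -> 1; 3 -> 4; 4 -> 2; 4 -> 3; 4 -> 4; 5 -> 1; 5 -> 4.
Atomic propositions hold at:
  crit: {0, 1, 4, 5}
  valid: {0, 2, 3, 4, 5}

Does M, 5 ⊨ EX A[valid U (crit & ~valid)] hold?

Sat(~valid) = {1}
Sat(crit & ~valid) = {1}
A[valid U (crit & ~valid)]: least fixpoint, start Z0 = Sat((crit & ~valid)) = {1}, add states in Sat(valid) with every successor in Z. Already a fixed point.
Sat(A[valid U (crit & ~valid)]) = {1}
Sat(EX A[valid U (crit & ~valid)]) = {s : some successor in {1}} = {0, 1, 2, 3, 5}
5 ∈ Sat(EX A[valid U (crit & ~valid)]) = {0, 1, 2, 3, 5}, so the formula holds at 5.

Yes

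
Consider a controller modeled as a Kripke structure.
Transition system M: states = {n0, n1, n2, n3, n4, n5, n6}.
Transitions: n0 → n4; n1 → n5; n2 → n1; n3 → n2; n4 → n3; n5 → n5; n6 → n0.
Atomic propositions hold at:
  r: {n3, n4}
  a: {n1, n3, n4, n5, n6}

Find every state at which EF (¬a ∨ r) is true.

Sat(¬a) = {n0, n2}
Sat(¬a ∨ r) = {n0, n2, n3, n4}
EF (¬a ∨ r): least fixpoint, start Z0 = {n0, n2, n3, n4}, add states with some successor in Z. Z1 = {n0, n2, n3, n4, n6}; fixed.
Sat(EF (¬a ∨ r)) = {n0, n2, n3, n4, n6}

{n0, n2, n3, n4, n6}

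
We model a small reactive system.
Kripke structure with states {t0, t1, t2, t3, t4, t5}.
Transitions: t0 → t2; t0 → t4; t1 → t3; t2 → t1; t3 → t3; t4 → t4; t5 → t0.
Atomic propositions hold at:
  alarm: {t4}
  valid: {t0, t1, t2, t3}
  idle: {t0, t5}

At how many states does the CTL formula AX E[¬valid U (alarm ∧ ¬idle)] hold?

Sat(¬valid) = {t4, t5}
Sat(¬idle) = {t1, t2, t3, t4}
Sat(alarm ∧ ¬idle) = {t4}
E[¬valid U (alarm ∧ ¬idle)]: least fixpoint, start Z0 = Sat((alarm ∧ ¬idle)) = {t4}, add states in Sat(¬valid) with some successor in Z. Already a fixed point.
Sat(E[¬valid U (alarm ∧ ¬idle)]) = {t4}
Sat(AX E[¬valid U (alarm ∧ ¬idle)]) = {s : every successor in {t4}} = {t4}
|Sat(AX E[¬valid U (alarm ∧ ¬idle)])| = |{t4}| = 1.

1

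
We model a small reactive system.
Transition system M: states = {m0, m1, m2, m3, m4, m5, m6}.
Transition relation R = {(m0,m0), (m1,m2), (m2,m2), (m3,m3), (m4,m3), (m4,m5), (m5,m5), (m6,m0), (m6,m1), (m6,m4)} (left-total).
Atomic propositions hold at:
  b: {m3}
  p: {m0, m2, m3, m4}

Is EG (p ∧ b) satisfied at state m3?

Yes

Sat(p ∧ b) = {m3}
EG (p ∧ b): greatest fixpoint, start Z0 = {m3}, keep only states in Sat with some successor in Z. Already a fixed point.
Sat(EG (p ∧ b)) = {m3}
m3 ∈ Sat(EG (p ∧ b)) = {m3}, so the formula holds at m3.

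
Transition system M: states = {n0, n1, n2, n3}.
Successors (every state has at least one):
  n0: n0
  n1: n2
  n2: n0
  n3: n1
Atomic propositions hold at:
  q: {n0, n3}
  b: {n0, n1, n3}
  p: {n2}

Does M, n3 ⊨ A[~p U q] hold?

Yes

Sat(~p) = {n0, n1, n3}
A[~p U q]: least fixpoint, start Z0 = Sat(q) = {n0, n3}, add states in Sat(~p) with every successor in Z. Already a fixed point.
Sat(A[~p U q]) = {n0, n3}
n3 ∈ Sat(A[~p U q]) = {n0, n3}, so the formula holds at n3.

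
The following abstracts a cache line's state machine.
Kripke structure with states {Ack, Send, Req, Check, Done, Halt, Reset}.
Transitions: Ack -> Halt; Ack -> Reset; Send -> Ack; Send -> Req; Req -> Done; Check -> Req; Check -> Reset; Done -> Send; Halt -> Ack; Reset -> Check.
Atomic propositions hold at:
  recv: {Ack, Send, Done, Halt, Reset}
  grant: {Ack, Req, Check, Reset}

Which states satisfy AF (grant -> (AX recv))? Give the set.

{Ack, Send, Req, Done, Halt}

Sat(AX recv) = {s : every successor in {Ack, Send, Done, Halt, Reset}} = {Ack, Req, Done, Halt}
Sat(grant -> (AX recv)) = {Ack, Send, Req, Done, Halt}
AF (grant -> (AX recv)): least fixpoint, start Z0 = {Ack, Send, Req, Done, Halt}, add states with every successor in Z. Already a fixed point.
Sat(AF (grant -> (AX recv))) = {Ack, Send, Req, Done, Halt}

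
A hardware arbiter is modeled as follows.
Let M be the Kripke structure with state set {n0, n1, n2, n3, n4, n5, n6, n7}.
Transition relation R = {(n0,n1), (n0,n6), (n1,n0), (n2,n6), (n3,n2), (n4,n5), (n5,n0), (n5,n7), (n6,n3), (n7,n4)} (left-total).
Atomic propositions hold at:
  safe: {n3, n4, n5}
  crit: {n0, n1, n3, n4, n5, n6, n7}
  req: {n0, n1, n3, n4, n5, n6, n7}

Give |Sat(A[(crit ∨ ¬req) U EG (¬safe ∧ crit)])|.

2

Sat(¬req) = {n2}
Sat(crit ∨ ¬req) = {n0, n1, n2, n3, n4, n5, n6, n7}
Sat(¬safe) = {n0, n1, n2, n6, n7}
Sat(¬safe ∧ crit) = {n0, n1, n6, n7}
EG (¬safe ∧ crit): greatest fixpoint, start Z0 = {n0, n1, n6, n7}, keep only states in Sat with some successor in Z. Z1 = {n0, n1}; fixed.
Sat(EG (¬safe ∧ crit)) = {n0, n1}
A[(crit ∨ ¬req) U EG (¬safe ∧ crit)]: least fixpoint, start Z0 = Sat(EG (¬safe ∧ crit)) = {n0, n1}, add states in Sat(crit ∨ ¬req) with every successor in Z. Already a fixed point.
Sat(A[(crit ∨ ¬req) U EG (¬safe ∧ crit)]) = {n0, n1}
|Sat(A[(crit ∨ ¬req) U EG (¬safe ∧ crit)])| = |{n0, n1}| = 2.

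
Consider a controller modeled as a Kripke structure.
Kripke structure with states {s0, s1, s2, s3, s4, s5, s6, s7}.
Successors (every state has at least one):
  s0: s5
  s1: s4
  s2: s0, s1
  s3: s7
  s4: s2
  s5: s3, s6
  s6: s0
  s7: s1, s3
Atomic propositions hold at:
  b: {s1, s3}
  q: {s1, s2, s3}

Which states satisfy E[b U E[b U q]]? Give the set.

{s1, s2, s3}

E[b U q]: least fixpoint, start Z0 = Sat(q) = {s1, s2, s3}, add states in Sat(b) with some successor in Z. Already a fixed point.
Sat(E[b U q]) = {s1, s2, s3}
E[b U E[b U q]]: least fixpoint, start Z0 = Sat(E[b U q]) = {s1, s2, s3}, add states in Sat(b) with some successor in Z. Already a fixed point.
Sat(E[b U E[b U q]]) = {s1, s2, s3}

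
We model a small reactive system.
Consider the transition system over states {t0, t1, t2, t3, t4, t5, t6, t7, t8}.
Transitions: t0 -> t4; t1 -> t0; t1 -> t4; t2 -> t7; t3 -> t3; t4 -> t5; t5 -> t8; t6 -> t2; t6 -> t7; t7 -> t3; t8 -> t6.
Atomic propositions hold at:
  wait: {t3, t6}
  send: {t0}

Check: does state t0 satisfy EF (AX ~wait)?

Yes

Sat(~wait) = {t0, t1, t2, t4, t5, t7, t8}
Sat(AX ~wait) = {s : every successor in {t0, t1, t2, t4, t5, t7, t8}} = {t0, t1, t2, t4, t5, t6}
EF (AX ~wait): least fixpoint, start Z0 = {t0, t1, t2, t4, t5, t6}, add states with some successor in Z. Z1 = {t0, t1, t2, t4, t5, t6, t8}; fixed.
Sat(EF (AX ~wait)) = {t0, t1, t2, t4, t5, t6, t8}
t0 ∈ Sat(EF (AX ~wait)) = {t0, t1, t2, t4, t5, t6, t8}, so the formula holds at t0.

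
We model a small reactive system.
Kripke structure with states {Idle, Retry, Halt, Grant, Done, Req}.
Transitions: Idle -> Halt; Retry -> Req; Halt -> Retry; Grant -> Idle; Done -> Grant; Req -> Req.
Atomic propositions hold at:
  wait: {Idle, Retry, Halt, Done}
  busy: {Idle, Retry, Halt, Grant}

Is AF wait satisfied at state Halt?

Yes

AF wait: least fixpoint, start Z0 = {Idle, Retry, Halt, Done}, add states with every successor in Z. Z1 = {Idle, Retry, Halt, Grant, Done}; fixed.
Sat(AF wait) = {Idle, Retry, Halt, Grant, Done}
Halt ∈ Sat(AF wait) = {Idle, Retry, Halt, Grant, Done}, so the formula holds at Halt.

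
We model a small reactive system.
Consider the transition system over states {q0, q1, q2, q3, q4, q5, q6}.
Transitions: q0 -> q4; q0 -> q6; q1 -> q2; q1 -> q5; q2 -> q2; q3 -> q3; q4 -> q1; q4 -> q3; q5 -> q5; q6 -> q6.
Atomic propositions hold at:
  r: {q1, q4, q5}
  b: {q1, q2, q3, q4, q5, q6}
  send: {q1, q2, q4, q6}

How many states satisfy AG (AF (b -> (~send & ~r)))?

1

Sat(~send) = {q0, q3, q5}
Sat(~r) = {q0, q2, q3, q6}
Sat(~send & ~r) = {q0, q3}
Sat(b -> (~send & ~r)) = {q0, q3}
AF (b -> (~send & ~r)): least fixpoint, start Z0 = {q0, q3}, add states with every successor in Z. Already a fixed point.
Sat(AF (b -> (~send & ~r))) = {q0, q3}
AG (AF (b -> (~send & ~r))): greatest fixpoint, start Z0 = {q0, q3}, keep only states in Sat with every successor in Z. Z1 = {q3}; fixed.
Sat(AG (AF (b -> (~send & ~r)))) = {q3}
|Sat(AG (AF (b -> (~send & ~r))))| = |{q3}| = 1.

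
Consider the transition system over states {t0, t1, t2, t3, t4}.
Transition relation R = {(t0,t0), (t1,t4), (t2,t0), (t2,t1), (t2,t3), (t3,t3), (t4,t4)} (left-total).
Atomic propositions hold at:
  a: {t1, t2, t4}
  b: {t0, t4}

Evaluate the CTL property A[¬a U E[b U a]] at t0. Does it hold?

Sat(¬a) = {t0, t3}
E[b U a]: least fixpoint, start Z0 = Sat(a) = {t1, t2, t4}, add states in Sat(b) with some successor in Z. Already a fixed point.
Sat(E[b U a]) = {t1, t2, t4}
A[¬a U E[b U a]]: least fixpoint, start Z0 = Sat(E[b U a]) = {t1, t2, t4}, add states in Sat(¬a) with every successor in Z. Already a fixed point.
Sat(A[¬a U E[b U a]]) = {t1, t2, t4}
t0 ∉ Sat(A[¬a U E[b U a]]) = {t1, t2, t4}, so the formula does not hold at t0.

No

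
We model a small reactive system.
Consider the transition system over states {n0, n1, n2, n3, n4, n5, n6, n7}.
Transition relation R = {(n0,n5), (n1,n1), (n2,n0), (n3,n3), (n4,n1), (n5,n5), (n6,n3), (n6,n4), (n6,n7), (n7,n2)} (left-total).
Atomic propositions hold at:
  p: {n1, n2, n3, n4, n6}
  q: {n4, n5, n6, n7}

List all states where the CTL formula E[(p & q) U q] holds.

{n4, n5, n6, n7}

Sat(p & q) = {n4, n6}
E[(p & q) U q]: least fixpoint, start Z0 = Sat(q) = {n4, n5, n6, n7}, add states in Sat(p & q) with some successor in Z. Already a fixed point.
Sat(E[(p & q) U q]) = {n4, n5, n6, n7}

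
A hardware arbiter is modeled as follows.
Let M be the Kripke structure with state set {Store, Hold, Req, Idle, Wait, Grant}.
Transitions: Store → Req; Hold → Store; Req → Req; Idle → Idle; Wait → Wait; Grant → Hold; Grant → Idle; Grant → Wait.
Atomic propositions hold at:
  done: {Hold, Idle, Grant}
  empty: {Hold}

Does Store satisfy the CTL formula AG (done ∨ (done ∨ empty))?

Sat(done ∨ empty) = {Hold, Idle, Grant}
Sat(done ∨ (done ∨ empty)) = {Hold, Idle, Grant}
AG (done ∨ (done ∨ empty)): greatest fixpoint, start Z0 = {Hold, Idle, Grant}, keep only states in Sat with every successor in Z. Z1 = {Idle}; fixed.
Sat(AG (done ∨ (done ∨ empty))) = {Idle}
Store ∉ Sat(AG (done ∨ (done ∨ empty))) = {Idle}, so the formula does not hold at Store.

No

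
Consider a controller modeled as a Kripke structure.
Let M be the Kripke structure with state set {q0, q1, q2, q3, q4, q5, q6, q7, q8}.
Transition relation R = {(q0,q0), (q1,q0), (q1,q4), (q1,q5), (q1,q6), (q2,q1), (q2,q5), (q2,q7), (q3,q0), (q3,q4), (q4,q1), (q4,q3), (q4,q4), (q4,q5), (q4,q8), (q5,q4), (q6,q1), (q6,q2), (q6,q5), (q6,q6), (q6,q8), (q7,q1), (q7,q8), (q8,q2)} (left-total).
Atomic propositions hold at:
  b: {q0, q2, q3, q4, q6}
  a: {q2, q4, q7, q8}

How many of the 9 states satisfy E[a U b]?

7

E[a U b]: least fixpoint, start Z0 = Sat(b) = {q0, q2, q3, q4, q6}, add states in Sat(a) with some successor in Z. Z1 = {q0, q2, q3, q4, q6, q8}; Z2 = {q0, q2, q3, q4, q6, q7, q8}; fixed.
Sat(E[a U b]) = {q0, q2, q3, q4, q6, q7, q8}
|Sat(E[a U b])| = |{q0, q2, q3, q4, q6, q7, q8}| = 7.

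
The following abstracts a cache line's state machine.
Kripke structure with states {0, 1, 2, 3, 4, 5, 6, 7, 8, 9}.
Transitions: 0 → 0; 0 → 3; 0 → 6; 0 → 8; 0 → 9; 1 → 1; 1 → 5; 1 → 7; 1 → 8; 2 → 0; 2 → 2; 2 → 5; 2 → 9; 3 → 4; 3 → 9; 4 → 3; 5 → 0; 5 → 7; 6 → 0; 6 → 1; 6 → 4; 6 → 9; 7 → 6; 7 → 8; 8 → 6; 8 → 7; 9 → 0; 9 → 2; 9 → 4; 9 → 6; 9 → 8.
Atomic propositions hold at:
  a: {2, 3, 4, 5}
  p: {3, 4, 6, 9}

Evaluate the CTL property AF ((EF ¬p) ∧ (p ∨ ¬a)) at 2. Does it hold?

Sat(¬p) = {0, 1, 2, 5, 7, 8}
EF ¬p: least fixpoint, start Z0 = {0, 1, 2, 5, 7, 8}, add states with some successor in Z. Z1 = {0, 1, 2, 5, 6, 7, 8, 9}; Z2 = {0, 1, 2, 3, 5, 6, 7, 8, 9}; Z3 = {0, 1, 2, 3, 4, 5, 6, 7, 8, 9}; fixed.
Sat(EF ¬p) = {0, 1, 2, 3, 4, 5, 6, 7, 8, 9}
Sat(¬a) = {0, 1, 6, 7, 8, 9}
Sat(p ∨ ¬a) = {0, 1, 3, 4, 6, 7, 8, 9}
Sat((EF ¬p) ∧ (p ∨ ¬a)) = {0, 1, 3, 4, 6, 7, 8, 9}
AF ((EF ¬p) ∧ (p ∨ ¬a)): least fixpoint, start Z0 = {0, 1, 3, 4, 6, 7, 8, 9}, add states with every successor in Z. Z1 = {0, 1, 3, 4, 5, 6, 7, 8, 9}; fixed.
Sat(AF ((EF ¬p) ∧ (p ∨ ¬a))) = {0, 1, 3, 4, 5, 6, 7, 8, 9}
2 ∉ Sat(AF ((EF ¬p) ∧ (p ∨ ¬a))) = {0, 1, 3, 4, 5, 6, 7, 8, 9}, so the formula does not hold at 2.

No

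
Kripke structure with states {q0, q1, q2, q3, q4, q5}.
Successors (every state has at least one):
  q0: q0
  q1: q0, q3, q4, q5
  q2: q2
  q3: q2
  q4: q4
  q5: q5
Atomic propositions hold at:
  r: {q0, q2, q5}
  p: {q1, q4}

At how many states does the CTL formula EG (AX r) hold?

4

Sat(AX r) = {s : every successor in {q0, q2, q5}} = {q0, q2, q3, q5}
EG (AX r): greatest fixpoint, start Z0 = {q0, q2, q3, q5}, keep only states in Sat with some successor in Z. Already a fixed point.
Sat(EG (AX r)) = {q0, q2, q3, q5}
|Sat(EG (AX r))| = |{q0, q2, q3, q5}| = 4.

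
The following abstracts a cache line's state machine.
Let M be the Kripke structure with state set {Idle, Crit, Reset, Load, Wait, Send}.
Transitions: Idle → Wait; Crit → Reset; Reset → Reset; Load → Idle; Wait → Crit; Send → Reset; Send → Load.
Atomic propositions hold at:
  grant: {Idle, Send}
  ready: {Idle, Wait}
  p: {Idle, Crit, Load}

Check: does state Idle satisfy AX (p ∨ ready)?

Yes

Sat(p ∨ ready) = {Idle, Crit, Load, Wait}
Sat(AX (p ∨ ready)) = {s : every successor in {Idle, Crit, Load, Wait}} = {Idle, Load, Wait}
Idle ∈ Sat(AX (p ∨ ready)) = {Idle, Load, Wait}, so the formula holds at Idle.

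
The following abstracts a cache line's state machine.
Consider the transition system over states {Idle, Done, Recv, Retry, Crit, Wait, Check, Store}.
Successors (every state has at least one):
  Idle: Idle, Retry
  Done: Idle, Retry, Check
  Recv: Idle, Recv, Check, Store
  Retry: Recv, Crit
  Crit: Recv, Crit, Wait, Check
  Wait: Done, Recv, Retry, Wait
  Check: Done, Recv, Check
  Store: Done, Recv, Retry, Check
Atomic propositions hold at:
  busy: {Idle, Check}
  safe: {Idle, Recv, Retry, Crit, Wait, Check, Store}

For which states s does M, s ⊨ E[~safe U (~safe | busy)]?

{Idle, Done, Check}

Sat(~safe) = {Done}
Sat(~safe | busy) = {Idle, Done, Check}
E[~safe U (~safe | busy)]: least fixpoint, start Z0 = Sat((~safe | busy)) = {Idle, Done, Check}, add states in Sat(~safe) with some successor in Z. Already a fixed point.
Sat(E[~safe U (~safe | busy)]) = {Idle, Done, Check}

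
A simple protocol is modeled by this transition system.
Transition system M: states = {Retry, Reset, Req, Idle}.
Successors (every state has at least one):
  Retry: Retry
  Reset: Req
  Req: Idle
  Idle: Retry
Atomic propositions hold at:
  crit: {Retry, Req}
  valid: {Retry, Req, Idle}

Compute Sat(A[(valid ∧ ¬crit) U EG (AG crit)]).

{Retry, Idle}

Sat(¬crit) = {Reset, Idle}
Sat(valid ∧ ¬crit) = {Idle}
AG crit: greatest fixpoint, start Z0 = {Retry, Req}, keep only states in Sat with every successor in Z. Z1 = {Retry}; fixed.
Sat(AG crit) = {Retry}
EG (AG crit): greatest fixpoint, start Z0 = {Retry}, keep only states in Sat with some successor in Z. Already a fixed point.
Sat(EG (AG crit)) = {Retry}
A[(valid ∧ ¬crit) U EG (AG crit)]: least fixpoint, start Z0 = Sat(EG (AG crit)) = {Retry}, add states in Sat(valid ∧ ¬crit) with every successor in Z. Z1 = {Retry, Idle}; fixed.
Sat(A[(valid ∧ ¬crit) U EG (AG crit)]) = {Retry, Idle}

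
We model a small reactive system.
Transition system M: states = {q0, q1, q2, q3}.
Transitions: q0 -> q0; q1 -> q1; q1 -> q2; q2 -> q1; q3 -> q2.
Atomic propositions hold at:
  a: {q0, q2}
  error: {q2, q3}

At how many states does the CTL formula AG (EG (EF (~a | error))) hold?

Sat(~a) = {q1, q3}
Sat(~a | error) = {q1, q2, q3}
EF (~a | error): least fixpoint, start Z0 = {q1, q2, q3}, add states with some successor in Z. Already a fixed point.
Sat(EF (~a | error)) = {q1, q2, q3}
EG (EF (~a | error)): greatest fixpoint, start Z0 = {q1, q2, q3}, keep only states in Sat with some successor in Z. Already a fixed point.
Sat(EG (EF (~a | error))) = {q1, q2, q3}
AG (EG (EF (~a | error))): greatest fixpoint, start Z0 = {q1, q2, q3}, keep only states in Sat with every successor in Z. Already a fixed point.
Sat(AG (EG (EF (~a | error)))) = {q1, q2, q3}
|Sat(AG (EG (EF (~a | error))))| = |{q1, q2, q3}| = 3.

3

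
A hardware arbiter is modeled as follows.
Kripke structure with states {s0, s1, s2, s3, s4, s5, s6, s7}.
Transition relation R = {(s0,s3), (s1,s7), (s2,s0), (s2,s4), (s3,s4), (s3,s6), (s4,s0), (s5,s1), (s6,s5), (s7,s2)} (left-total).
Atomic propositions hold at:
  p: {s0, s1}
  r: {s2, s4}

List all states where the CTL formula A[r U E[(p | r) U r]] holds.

{s2, s4}

Sat(p | r) = {s0, s1, s2, s4}
E[(p | r) U r]: least fixpoint, start Z0 = Sat(r) = {s2, s4}, add states in Sat(p | r) with some successor in Z. Already a fixed point.
Sat(E[(p | r) U r]) = {s2, s4}
A[r U E[(p | r) U r]]: least fixpoint, start Z0 = Sat(E[(p | r) U r]) = {s2, s4}, add states in Sat(r) with every successor in Z. Already a fixed point.
Sat(A[r U E[(p | r) U r]]) = {s2, s4}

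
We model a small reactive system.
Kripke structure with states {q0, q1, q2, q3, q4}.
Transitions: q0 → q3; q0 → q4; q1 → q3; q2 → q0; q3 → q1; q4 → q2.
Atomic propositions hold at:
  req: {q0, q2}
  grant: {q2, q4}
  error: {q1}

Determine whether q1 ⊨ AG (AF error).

AF error: least fixpoint, start Z0 = {q1}, add states with every successor in Z. Z1 = {q1, q3}; fixed.
Sat(AF error) = {q1, q3}
AG (AF error): greatest fixpoint, start Z0 = {q1, q3}, keep only states in Sat with every successor in Z. Already a fixed point.
Sat(AG (AF error)) = {q1, q3}
q1 ∈ Sat(AG (AF error)) = {q1, q3}, so the formula holds at q1.

Yes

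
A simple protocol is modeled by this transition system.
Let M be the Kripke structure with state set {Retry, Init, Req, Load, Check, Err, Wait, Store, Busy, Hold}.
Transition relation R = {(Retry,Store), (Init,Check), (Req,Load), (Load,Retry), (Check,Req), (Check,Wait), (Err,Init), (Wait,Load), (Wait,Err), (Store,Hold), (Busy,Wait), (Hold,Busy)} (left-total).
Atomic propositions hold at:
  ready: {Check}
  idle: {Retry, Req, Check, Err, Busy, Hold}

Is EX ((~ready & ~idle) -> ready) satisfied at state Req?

No

Sat(~ready) = {Retry, Init, Req, Load, Err, Wait, Store, Busy, Hold}
Sat(~idle) = {Init, Load, Wait, Store}
Sat(~ready & ~idle) = {Init, Load, Wait, Store}
Sat((~ready & ~idle) -> ready) = {Retry, Req, Check, Err, Busy, Hold}
Sat(EX ((~ready & ~idle) -> ready)) = {s : some successor in {Retry, Req, Check, Err, Busy, Hold}} = {Init, Load, Check, Wait, Store, Hold}
Req ∉ Sat(EX ((~ready & ~idle) -> ready)) = {Init, Load, Check, Wait, Store, Hold}, so the formula does not hold at Req.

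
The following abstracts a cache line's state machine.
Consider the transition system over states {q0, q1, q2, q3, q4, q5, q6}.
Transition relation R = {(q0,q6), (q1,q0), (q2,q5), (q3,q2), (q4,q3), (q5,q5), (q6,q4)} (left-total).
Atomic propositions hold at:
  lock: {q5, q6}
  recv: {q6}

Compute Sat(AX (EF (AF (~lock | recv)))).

{q0, q1, q3, q4, q6}

Sat(~lock) = {q0, q1, q2, q3, q4}
Sat(~lock | recv) = {q0, q1, q2, q3, q4, q6}
AF (~lock | recv): least fixpoint, start Z0 = {q0, q1, q2, q3, q4, q6}, add states with every successor in Z. Already a fixed point.
Sat(AF (~lock | recv)) = {q0, q1, q2, q3, q4, q6}
EF (AF (~lock | recv)): least fixpoint, start Z0 = {q0, q1, q2, q3, q4, q6}, add states with some successor in Z. Already a fixed point.
Sat(EF (AF (~lock | recv))) = {q0, q1, q2, q3, q4, q6}
Sat(AX (EF (AF (~lock | recv)))) = {s : every successor in {q0, q1, q2, q3, q4, q6}} = {q0, q1, q3, q4, q6}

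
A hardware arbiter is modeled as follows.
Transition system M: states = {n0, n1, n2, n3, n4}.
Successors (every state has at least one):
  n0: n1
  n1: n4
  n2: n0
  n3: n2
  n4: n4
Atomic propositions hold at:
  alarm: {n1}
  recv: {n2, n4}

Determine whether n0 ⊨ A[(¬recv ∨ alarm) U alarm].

Yes

Sat(¬recv) = {n0, n1, n3}
Sat(¬recv ∨ alarm) = {n0, n1, n3}
A[(¬recv ∨ alarm) U alarm]: least fixpoint, start Z0 = Sat(alarm) = {n1}, add states in Sat(¬recv ∨ alarm) with every successor in Z. Z1 = {n0, n1}; fixed.
Sat(A[(¬recv ∨ alarm) U alarm]) = {n0, n1}
n0 ∈ Sat(A[(¬recv ∨ alarm) U alarm]) = {n0, n1}, so the formula holds at n0.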